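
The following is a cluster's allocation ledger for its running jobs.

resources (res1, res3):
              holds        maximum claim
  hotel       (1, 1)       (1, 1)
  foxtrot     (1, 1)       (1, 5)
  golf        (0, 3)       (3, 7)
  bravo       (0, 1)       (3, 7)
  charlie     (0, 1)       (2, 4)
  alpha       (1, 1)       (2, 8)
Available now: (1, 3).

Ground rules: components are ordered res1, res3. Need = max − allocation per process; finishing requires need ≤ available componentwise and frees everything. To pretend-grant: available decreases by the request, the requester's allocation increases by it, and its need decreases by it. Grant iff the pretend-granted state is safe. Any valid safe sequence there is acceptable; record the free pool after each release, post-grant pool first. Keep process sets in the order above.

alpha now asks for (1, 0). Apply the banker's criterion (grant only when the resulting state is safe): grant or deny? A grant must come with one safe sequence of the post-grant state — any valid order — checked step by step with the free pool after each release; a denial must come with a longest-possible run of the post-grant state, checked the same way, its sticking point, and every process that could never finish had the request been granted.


DENY — the pretend-granted state is unsafe.
Key observation: after hotel, foxtrot, charlie the pool peaks at (2, 6), and each blocked process is short somewhere: golf on res1; bravo on res1; alpha on res3.
Pretend the grant happened; the run hotel, foxtrot, charlie goes as far as possible. Verifying each step:
  pool = (0, 3)
  run hotel (needs (0, 0), free (0, 3)); after release of (1, 1) the pool is (1, 4)
  run foxtrot (needs (0, 4), free (1, 4)); after release of (1, 1) the pool is (2, 5)
  run charlie (needs (2, 3), free (2, 5)); after release of (0, 1) the pool is (2, 6)
  golf cannot run: need (3, 4) vs free (2, 6) (insufficient res1)
  bravo cannot run: need (3, 6) vs free (2, 6) (insufficient res1)
  alpha cannot run: need (0, 7) vs free (2, 6) (insufficient res3)
Had the request been granted, golf, bravo and alpha could never finish.


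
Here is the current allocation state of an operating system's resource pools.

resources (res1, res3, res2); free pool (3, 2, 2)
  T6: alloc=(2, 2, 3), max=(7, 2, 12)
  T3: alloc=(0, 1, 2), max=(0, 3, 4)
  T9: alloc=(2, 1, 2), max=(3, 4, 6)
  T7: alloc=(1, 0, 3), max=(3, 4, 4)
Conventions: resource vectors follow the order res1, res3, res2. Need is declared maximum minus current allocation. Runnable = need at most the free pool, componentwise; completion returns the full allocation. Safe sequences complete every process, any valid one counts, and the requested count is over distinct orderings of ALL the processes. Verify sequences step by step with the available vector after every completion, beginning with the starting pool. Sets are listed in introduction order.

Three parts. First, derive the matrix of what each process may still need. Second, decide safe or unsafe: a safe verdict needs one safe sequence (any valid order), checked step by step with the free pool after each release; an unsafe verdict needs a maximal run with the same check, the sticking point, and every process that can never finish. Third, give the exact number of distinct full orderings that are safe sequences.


(1) Need matrix, components ordered res1, res3, res2:
  T6: (5, 0, 9)
  T3: (0, 2, 2)
  T9: (1, 3, 4)
  T7: (2, 4, 1)
(2) SAFE — a valid safe sequence is T3, T9, T7, T6.
Key observation: T3 marks the first exact bind of the order: its need (0, 2, 2) fits the free (3, 2, 2) with zero slack on a requested resource.
Check, step by step:
  pool = (3, 2, 2)
  T3 needs (0, 2, 2) <= (3, 2, 2) -> finishes; pool += (0, 1, 2) = (3, 3, 4)
  T9 needs (1, 3, 4) <= (3, 3, 4) -> finishes; pool += (2, 1, 2) = (5, 4, 6)
  T7 needs (2, 4, 1) <= (5, 4, 6) -> finishes; pool += (1, 0, 3) = (6, 4, 9)
  T6 needs (5, 0, 9) <= (6, 4, 9) -> finishes; pool += (2, 2, 3) = (8, 6, 12)
(3) Precisely 1 of the possible complete orderings is a safe sequence.


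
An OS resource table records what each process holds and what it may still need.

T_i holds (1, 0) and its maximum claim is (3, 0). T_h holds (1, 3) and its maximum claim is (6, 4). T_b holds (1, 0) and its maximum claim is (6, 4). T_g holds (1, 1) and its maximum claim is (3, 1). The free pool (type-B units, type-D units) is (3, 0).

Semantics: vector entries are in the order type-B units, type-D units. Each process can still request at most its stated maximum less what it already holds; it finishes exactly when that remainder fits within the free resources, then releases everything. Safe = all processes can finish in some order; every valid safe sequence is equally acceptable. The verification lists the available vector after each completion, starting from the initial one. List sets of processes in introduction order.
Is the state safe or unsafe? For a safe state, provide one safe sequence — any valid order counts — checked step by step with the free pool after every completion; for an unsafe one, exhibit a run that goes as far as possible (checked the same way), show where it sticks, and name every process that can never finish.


The state is SAFE; one workable sequence: T_i, T_g, T_h, T_b.
Key observation: reading the order forward, T_h is the first process whose need (5, 1) meets the free pool (5, 1) exactly on a resource it requests.
Walking it through:
  pool = (3, 0)
  T_i needs (2, 0) <= (3, 0) -> finishes; pool += (1, 0) = (4, 0)
  T_g needs (2, 0) <= (4, 0) -> finishes; pool += (1, 1) = (5, 1)
  T_h needs (5, 1) <= (5, 1) -> finishes; pool += (1, 3) = (6, 4)
  T_b needs (5, 4) <= (6, 4) -> finishes; pool += (1, 0) = (7, 4)


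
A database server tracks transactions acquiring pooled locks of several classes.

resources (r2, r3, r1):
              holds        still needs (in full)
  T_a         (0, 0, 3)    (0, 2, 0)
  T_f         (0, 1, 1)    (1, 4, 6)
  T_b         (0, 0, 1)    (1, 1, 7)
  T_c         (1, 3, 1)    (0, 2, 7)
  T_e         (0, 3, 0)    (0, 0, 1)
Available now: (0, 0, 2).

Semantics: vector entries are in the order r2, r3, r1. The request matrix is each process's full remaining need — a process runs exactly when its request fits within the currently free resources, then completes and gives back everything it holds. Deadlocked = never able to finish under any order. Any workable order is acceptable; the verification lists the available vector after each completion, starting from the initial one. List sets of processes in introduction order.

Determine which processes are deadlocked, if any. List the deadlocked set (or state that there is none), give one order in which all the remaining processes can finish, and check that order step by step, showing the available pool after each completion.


Deadlocked set: T_f, T_b and T_c.
Key observation: no order helps: past T_e, T_a, the free pool tops out at (0, 3, 5), below what each blocked process needs in r1.
The rest can finish in the order T_e, T_a. Verifying each step:
  pool = (0, 0, 2)
  run T_e (needs (0, 0, 1), free (0, 0, 2)); after release of (0, 3, 0) the pool is (0, 3, 2)
  run T_a (needs (0, 2, 0), free (0, 3, 2)); after release of (0, 0, 3) the pool is (0, 3, 5)
The blocked processes can never fit:
  blocked: T_f wants (1, 4, 6), pool (0, 3, 5) — not enough r2, r3 and r1
  blocked: T_b wants (1, 1, 7), pool (0, 3, 5) — not enough r2 and r1
  blocked: T_c wants (0, 2, 7), pool (0, 3, 5) — not enough r1


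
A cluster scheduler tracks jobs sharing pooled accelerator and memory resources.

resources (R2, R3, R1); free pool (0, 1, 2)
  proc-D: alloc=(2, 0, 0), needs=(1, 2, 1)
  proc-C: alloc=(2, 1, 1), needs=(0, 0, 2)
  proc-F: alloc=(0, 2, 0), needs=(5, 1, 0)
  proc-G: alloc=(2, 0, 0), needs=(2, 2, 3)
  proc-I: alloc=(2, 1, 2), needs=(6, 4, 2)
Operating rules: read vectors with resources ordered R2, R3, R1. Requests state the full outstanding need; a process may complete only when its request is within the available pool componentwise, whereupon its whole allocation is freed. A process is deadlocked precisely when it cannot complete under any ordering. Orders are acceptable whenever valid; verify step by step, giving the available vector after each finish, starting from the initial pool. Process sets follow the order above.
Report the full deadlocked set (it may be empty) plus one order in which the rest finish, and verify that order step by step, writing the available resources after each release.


No process is deadlocked.
Key observation: proc-C can run right away; the returned allocation unlocks the remaining processes in turn.
A valid finishing order for the others: proc-C, proc-G, proc-D, proc-F, proc-I. Walking it through:
  pool = (0, 1, 2)
  run proc-C (needs (0, 0, 2), free (0, 1, 2)); after release of (2, 1, 1) the pool is (2, 2, 3)
  run proc-G (needs (2, 2, 3), free (2, 2, 3)); after release of (2, 0, 0) the pool is (4, 2, 3)
  run proc-D (needs (1, 2, 1), free (4, 2, 3)); after release of (2, 0, 0) the pool is (6, 2, 3)
  run proc-F (needs (5, 1, 0), free (6, 2, 3)); after release of (0, 2, 0) the pool is (6, 4, 3)
  run proc-I (needs (6, 4, 2), free (6, 4, 3)); after release of (2, 1, 2) the pool is (8, 5, 5)


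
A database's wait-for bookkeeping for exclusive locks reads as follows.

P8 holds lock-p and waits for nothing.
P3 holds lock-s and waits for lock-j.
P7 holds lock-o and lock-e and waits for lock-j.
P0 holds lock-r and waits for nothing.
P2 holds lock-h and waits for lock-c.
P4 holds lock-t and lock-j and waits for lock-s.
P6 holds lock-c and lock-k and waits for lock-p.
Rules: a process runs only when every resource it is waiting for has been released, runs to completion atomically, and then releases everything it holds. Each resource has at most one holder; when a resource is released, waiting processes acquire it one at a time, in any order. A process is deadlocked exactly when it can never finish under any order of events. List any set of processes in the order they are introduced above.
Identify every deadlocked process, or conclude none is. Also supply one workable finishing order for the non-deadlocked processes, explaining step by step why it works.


Deadlocked set: P3, P7 and P4.
Key observation: nobody on the ring P3 -> P4 -> P3 can start until another member finishes, which never happens; P7 waits into the deadlock from upstream.
The rest can finish in the order P8, P0, P6, P2.
Walking it through:
  P8: no waits; runs immediately, freeing lock-p
  P0: no waits; runs immediately, freeing lock-r
  P6 waits on lock-p — all released -> runs and releases lock-c and lock-k
  P2 waits on lock-c — all released -> runs and releases lock-h


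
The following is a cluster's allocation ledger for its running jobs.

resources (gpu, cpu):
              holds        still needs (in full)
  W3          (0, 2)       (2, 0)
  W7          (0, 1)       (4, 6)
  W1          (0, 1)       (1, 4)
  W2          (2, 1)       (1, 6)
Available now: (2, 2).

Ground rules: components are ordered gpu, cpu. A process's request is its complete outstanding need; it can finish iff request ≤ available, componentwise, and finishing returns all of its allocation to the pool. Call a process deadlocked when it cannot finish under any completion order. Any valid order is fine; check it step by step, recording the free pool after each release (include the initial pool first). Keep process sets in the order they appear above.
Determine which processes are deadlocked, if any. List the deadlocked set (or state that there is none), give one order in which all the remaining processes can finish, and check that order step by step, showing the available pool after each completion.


Deadlocked: W7 and W2.
Key observation: cpu is the bottleneck — with W3, W1 done the pool holds (2, 5), short of every remaining need.
A valid finishing order for the others: W3, W1. Check, step by step:
  pool = (2, 2)
  W3 needs (2, 0) <= (2, 2) -> finishes; pool += (0, 2) = (2, 4)
  W1 needs (1, 4) <= (2, 4) -> finishes; pool += (0, 1) = (2, 5)
None of the blocked processes ever fits:
  W7 cannot run: need (4, 6) vs free (2, 5) (insufficient gpu and cpu)
  W2 cannot run: need (1, 6) vs free (2, 5) (insufficient cpu)


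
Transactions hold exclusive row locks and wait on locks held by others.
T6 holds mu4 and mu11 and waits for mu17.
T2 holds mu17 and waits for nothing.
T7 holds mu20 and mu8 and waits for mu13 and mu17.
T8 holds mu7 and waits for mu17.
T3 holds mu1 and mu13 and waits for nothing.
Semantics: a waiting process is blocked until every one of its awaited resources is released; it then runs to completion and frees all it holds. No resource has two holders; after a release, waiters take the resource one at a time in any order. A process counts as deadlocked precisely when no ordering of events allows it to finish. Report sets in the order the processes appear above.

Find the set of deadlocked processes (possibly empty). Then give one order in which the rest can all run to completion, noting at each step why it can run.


Nothing here is deadlocked.
Key observation: the wait relation is loop-free; peeling off processes with no waits unwinds the whole state.
A valid finishing order for the others: T3, T2, T7, T8, T6.
Check, step by step:
  run T3 (it waits on nothing); releases mu1 and mu13
  run T2 (it waits on nothing); releases mu17
  T7: everything it awaited (mu13 and mu17) is free; runs, freeing mu20 and mu8
  T8: everything it awaited (mu17) is free; runs, freeing mu7
  T6: everything it awaited (mu17) is free; runs, freeing mu4 and mu11


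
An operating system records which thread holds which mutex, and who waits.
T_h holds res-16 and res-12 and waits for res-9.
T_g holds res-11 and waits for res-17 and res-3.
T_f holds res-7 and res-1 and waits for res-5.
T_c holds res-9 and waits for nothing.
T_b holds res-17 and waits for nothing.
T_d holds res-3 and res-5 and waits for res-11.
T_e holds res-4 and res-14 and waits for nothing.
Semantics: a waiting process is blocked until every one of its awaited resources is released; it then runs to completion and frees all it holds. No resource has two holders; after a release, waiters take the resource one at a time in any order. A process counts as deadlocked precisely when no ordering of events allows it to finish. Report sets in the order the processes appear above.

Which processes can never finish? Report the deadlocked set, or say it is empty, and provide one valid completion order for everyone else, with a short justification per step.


The deadlocked set is T_g, T_f and T_d.
Key observation: the wait chain closes on itself along T_g -> T_d -> T_g; T_f waits into the deadlock from upstream.
The rest can finish in the order T_c, T_b, T_e, T_h.
Walking it through:
  T_c waits on nothing -> runs at once and releases res-9
  T_b waits on nothing -> runs at once and releases res-17
  T_e waits on nothing -> runs at once and releases res-4 and res-14
  T_h: everything it awaited (res-9) is free; runs, freeing res-16 and res-12


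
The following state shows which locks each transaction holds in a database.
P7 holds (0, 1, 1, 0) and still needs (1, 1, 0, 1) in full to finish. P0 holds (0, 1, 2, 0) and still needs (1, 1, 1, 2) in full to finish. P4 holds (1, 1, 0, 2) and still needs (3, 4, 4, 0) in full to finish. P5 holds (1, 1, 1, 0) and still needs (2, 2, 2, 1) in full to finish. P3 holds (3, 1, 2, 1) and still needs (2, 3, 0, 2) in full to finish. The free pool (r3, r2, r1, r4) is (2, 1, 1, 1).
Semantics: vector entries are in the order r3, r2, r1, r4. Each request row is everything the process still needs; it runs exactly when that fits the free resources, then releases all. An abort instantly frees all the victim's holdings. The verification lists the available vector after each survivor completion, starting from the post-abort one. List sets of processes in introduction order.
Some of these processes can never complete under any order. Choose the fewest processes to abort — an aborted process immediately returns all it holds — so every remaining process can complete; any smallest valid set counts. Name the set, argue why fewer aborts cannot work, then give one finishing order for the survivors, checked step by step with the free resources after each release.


Minimum abort set: P4.
Key observation: the returned (1, 1, 0, 2) from P4 is what brings P0 — unrunnable before, under any order — into play at step 2.
No smaller set exists: with zero aborts the deadlock remains.
The survivors complete as P7, P0, P3, P5. Walking it through (starting from the post-abort pool):
  pool = (3, 2, 1, 3)
  P7: need (1, 1, 0, 1) fits (3, 2, 1, 3); releases (0, 1, 1, 0), pool now (3, 3, 2, 3)
  P0: need (1, 1, 1, 2) fits (3, 3, 2, 3); releases (0, 1, 2, 0), pool now (3, 4, 4, 3)
  P3: need (2, 3, 0, 2) fits (3, 4, 4, 3); releases (3, 1, 2, 1), pool now (6, 5, 6, 4)
  P5: need (2, 2, 2, 1) fits (6, 5, 6, 4); releases (1, 1, 1, 0), pool now (7, 6, 7, 4)


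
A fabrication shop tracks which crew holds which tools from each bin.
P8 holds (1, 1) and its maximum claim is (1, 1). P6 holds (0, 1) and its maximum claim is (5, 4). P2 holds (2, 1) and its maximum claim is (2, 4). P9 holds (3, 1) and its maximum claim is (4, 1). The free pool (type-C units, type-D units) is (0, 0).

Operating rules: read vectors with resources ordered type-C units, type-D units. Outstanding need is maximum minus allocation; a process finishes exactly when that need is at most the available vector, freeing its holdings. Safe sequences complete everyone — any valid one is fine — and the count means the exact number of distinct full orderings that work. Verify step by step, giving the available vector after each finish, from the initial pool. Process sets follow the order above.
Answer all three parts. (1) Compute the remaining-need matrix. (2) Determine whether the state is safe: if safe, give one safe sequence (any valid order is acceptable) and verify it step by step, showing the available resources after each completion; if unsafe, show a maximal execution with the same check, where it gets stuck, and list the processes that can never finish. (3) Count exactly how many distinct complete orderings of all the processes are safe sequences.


(1) Outstanding need per process (order type-C units, type-D units):
  P8: (0, 0)
  P6: (5, 3)
  P2: (0, 3)
  P9: (1, 0)
(2) UNSAFE.
Key observation: the wall is type-D units: completing P8, P9 brings the pool only to (4, 2), and all the rest need more.
The run P8, P9 cannot be extended any further. Step-by-step check:
  pool = (0, 0)
  run P8 (needs (0, 0), free (0, 0)); after release of (1, 1) the pool is (1, 1)
  run P9 (needs (1, 0), free (1, 1)); after release of (3, 1) the pool is (4, 2)
  P6 still needs (5, 3) but only (4, 2) is free — short on type-C units and type-D units
  P2 still needs (0, 3) but only (4, 2) is free — short on type-D units
Permanently blocked: P6 and P2.
(3) Precisely 0 of the possible complete orderings are safe sequences.


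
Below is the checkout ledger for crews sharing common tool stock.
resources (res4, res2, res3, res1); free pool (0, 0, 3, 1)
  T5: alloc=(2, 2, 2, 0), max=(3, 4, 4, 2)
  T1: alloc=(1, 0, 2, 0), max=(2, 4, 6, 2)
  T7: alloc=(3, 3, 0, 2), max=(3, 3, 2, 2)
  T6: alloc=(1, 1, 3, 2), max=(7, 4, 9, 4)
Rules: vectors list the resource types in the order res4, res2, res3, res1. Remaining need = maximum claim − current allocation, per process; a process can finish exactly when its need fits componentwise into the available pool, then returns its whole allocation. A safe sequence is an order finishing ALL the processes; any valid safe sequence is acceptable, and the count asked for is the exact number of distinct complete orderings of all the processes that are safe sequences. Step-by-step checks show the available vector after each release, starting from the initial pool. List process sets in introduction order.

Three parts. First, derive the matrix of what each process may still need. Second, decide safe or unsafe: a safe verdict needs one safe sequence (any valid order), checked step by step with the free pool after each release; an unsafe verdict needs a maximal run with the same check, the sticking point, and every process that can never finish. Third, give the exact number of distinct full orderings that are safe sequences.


(1) Remaining need (order res4, res2, res3, res1):
  T5: (1, 2, 2, 2)
  T1: (1, 4, 4, 2)
  T7: (0, 0, 2, 0)
  T6: (6, 3, 6, 2)
(2) SAFE, for example via the order T7, T5, T1, T6.
Key observation: reading the order forward, T6 is the first process whose need (6, 3, 6, 2) meets the free pool (6, 5, 7, 3) exactly on a resource it requests.
Verifying each step:
  pool = (0, 0, 3, 1)
  T7: need (0, 0, 2, 0) fits (0, 0, 3, 1); releases (3, 3, 0, 2), pool now (3, 3, 3, 3)
  T5: need (1, 2, 2, 2) fits (3, 3, 3, 3); releases (2, 2, 2, 0), pool now (5, 5, 5, 3)
  T1: need (1, 4, 4, 2) fits (5, 5, 5, 3); releases (1, 0, 2, 0), pool now (6, 5, 7, 3)
  T6: need (6, 3, 6, 2) fits (6, 5, 7, 3); releases (1, 1, 3, 2), pool now (7, 6, 10, 5)
(3) The exact count: 1 of the possible complete orderings is a safe sequence.


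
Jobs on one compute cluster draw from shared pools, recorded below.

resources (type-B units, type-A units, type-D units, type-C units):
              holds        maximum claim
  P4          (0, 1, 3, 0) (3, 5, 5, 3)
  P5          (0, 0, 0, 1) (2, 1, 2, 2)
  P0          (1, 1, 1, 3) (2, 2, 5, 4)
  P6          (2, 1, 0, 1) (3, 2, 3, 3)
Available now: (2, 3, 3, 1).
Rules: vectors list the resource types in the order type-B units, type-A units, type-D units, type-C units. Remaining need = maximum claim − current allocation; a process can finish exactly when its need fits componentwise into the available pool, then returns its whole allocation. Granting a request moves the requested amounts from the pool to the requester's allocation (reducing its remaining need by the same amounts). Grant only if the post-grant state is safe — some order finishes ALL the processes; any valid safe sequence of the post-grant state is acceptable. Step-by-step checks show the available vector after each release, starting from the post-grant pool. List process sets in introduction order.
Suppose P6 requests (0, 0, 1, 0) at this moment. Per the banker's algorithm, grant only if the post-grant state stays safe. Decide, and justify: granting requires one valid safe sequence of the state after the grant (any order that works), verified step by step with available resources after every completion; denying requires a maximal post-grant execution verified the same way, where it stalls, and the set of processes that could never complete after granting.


GRANT. The post-grant state is safe; one safe sequence: P5, P6, P4, P0.
Key observation: the grant leaves (2, 3, 2, 1) free — enough for P5, whose release restarts the cascade.
Step-by-step check of the post-grant state:
  pool = (2, 3, 2, 1)
  run P5 (needs (2, 1, 2, 1), free (2, 3, 2, 1)); after release of (0, 0, 0, 1) the pool is (2, 3, 2, 2)
  run P6 (needs (1, 1, 2, 2), free (2, 3, 2, 2)); after release of (2, 1, 1, 1) the pool is (4, 4, 3, 3)
  run P4 (needs (3, 4, 2, 3), free (4, 4, 3, 3)); after release of (0, 1, 3, 0) the pool is (4, 5, 6, 3)
  run P0 (needs (1, 1, 4, 1), free (4, 5, 6, 3)); after release of (1, 1, 1, 3) the pool is (5, 6, 7, 6)


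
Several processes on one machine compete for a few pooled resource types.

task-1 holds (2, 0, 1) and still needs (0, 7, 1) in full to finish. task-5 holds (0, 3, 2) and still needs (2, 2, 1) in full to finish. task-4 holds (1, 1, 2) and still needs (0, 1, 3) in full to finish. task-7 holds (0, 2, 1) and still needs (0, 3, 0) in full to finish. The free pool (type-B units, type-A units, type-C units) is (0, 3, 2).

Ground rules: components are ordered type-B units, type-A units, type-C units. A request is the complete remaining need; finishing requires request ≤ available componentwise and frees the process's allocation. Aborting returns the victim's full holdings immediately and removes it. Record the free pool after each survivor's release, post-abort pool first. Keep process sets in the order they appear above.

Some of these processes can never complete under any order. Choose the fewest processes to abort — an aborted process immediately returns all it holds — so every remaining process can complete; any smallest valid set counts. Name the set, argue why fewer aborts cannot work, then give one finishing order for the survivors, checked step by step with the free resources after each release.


Minimum abort set: task-1.
Key observation: aborting task-1 returns (2, 0, 1), and task-5 — hopeless before — runs at step 3 with the returned capacity in the pool.
Minimality: the empty abort set fails — the state is deadlocked as it stands.
One survivor order: task-4, task-7, task-5. Step-by-step check (post-abort pool first):
  pool = (2, 3, 3)
  task-4: need (0, 1, 3) fits (2, 3, 3); releases (1, 1, 2), pool now (3, 4, 5)
  task-7: need (0, 3, 0) fits (3, 4, 5); releases (0, 2, 1), pool now (3, 6, 6)
  task-5: need (2, 2, 1) fits (3, 6, 6); releases (0, 3, 2), pool now (3, 9, 8)


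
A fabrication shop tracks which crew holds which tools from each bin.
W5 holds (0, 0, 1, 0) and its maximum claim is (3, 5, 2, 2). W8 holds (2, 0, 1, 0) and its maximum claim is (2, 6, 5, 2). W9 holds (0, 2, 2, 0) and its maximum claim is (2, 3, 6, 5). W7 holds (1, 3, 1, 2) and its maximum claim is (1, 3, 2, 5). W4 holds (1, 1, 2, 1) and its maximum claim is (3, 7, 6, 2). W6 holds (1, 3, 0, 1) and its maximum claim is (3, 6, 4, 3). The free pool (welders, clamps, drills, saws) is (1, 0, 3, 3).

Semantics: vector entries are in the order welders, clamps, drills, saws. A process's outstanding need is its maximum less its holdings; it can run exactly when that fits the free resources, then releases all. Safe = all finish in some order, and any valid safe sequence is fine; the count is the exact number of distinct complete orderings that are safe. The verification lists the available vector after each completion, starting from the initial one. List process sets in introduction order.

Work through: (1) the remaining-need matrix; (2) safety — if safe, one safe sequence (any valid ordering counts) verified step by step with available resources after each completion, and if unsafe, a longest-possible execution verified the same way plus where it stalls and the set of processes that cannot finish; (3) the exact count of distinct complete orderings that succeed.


(1) Remaining need (order welders, clamps, drills, saws):
  W5: (3, 5, 1, 2)
  W8: (0, 6, 4, 2)
  W9: (2, 1, 4, 5)
  W7: (0, 0, 1, 3)
  W4: (2, 6, 4, 1)
  W6: (2, 3, 4, 2)
(2) SAFE. One safe sequence: W7, W6, W8, W5, W4, W9.
Key observation: W7 is the earliest step where a requested resource binds exactly: need (0, 0, 1, 3), pool (1, 0, 3, 3) at its turn.
Walking it through:
  pool = (1, 0, 3, 3)
  W7 needs (0, 0, 1, 3) <= (1, 0, 3, 3) -> finishes; pool += (1, 3, 1, 2) = (2, 3, 4, 5)
  W6 needs (2, 3, 4, 2) <= (2, 3, 4, 5) -> finishes; pool += (1, 3, 0, 1) = (3, 6, 4, 6)
  W8 needs (0, 6, 4, 2) <= (3, 6, 4, 6) -> finishes; pool += (2, 0, 1, 0) = (5, 6, 5, 6)
  W5 needs (3, 5, 1, 2) <= (5, 6, 5, 6) -> finishes; pool += (0, 0, 1, 0) = (5, 6, 6, 6)
  W4 needs (2, 6, 4, 1) <= (5, 6, 6, 6) -> finishes; pool += (1, 1, 2, 1) = (6, 7, 8, 7)
  W9 needs (2, 1, 4, 5) <= (6, 7, 8, 7) -> finishes; pool += (0, 2, 2, 0) = (6, 9, 10, 7)
(3) Exactly 30 of the possible complete orderings are safe sequences.


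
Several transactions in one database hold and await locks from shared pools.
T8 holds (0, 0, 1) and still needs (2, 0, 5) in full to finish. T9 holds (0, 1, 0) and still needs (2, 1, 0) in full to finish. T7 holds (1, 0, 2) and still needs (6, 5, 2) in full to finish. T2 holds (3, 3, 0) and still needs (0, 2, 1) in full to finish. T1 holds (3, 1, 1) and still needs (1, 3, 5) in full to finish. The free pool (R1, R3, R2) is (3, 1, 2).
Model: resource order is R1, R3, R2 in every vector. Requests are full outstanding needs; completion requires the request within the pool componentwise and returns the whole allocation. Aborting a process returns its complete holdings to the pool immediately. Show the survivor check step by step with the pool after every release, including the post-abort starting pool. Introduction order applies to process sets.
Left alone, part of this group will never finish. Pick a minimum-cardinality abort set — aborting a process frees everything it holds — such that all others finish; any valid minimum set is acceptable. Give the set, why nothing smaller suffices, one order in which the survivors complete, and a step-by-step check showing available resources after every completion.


Abort T1.
Key observation: T8 had no path to completion before; after the abort of T1 ((3, 1, 1) returned), step 3 is where it fits.
Why nothing smaller works: aborting no one leaves the state deadlocked as given.
The survivors complete as T2, T7, T8, T9. Verifying each step (starting from the post-abort pool):
  pool = (6, 2, 3)
  T2 needs (0, 2, 1) <= (6, 2, 3) -> finishes; pool += (3, 3, 0) = (9, 5, 3)
  T7 needs (6, 5, 2) <= (9, 5, 3) -> finishes; pool += (1, 0, 2) = (10, 5, 5)
  T8 needs (2, 0, 5) <= (10, 5, 5) -> finishes; pool += (0, 0, 1) = (10, 5, 6)
  T9 needs (2, 1, 0) <= (10, 5, 6) -> finishes; pool += (0, 1, 0) = (10, 6, 6)


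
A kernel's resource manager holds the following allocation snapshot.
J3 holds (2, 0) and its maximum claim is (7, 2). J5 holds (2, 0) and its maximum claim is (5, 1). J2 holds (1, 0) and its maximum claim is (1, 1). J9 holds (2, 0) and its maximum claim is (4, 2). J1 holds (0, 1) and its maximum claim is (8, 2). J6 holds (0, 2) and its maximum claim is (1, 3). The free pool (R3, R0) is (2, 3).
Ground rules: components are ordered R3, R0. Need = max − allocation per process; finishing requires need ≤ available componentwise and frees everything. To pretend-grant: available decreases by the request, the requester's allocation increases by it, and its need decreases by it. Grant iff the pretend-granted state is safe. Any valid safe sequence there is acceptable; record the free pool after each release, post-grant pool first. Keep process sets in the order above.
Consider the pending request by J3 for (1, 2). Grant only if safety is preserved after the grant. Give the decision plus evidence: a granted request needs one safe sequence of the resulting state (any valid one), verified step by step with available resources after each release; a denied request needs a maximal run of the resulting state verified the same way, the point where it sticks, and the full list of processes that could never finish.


GRANT — the state after the grant stays safe, e.g. via J6, J2, J9, J5, J3, J1.
Key observation: granting shrinks the pool to (1, 1), yet J6 still fits and the chain goes through.
Step-by-step check of the post-grant state:
  pool = (1, 1)
  run J6 (needs (1, 1), free (1, 1)); after release of (0, 2) the pool is (1, 3)
  run J2 (needs (0, 1), free (1, 3)); after release of (1, 0) the pool is (2, 3)
  run J9 (needs (2, 2), free (2, 3)); after release of (2, 0) the pool is (4, 3)
  run J5 (needs (3, 1), free (4, 3)); after release of (2, 0) the pool is (6, 3)
  run J3 (needs (4, 0), free (6, 3)); after release of (3, 2) the pool is (9, 5)
  run J1 (needs (8, 1), free (9, 5)); after release of (0, 1) the pool is (9, 6)


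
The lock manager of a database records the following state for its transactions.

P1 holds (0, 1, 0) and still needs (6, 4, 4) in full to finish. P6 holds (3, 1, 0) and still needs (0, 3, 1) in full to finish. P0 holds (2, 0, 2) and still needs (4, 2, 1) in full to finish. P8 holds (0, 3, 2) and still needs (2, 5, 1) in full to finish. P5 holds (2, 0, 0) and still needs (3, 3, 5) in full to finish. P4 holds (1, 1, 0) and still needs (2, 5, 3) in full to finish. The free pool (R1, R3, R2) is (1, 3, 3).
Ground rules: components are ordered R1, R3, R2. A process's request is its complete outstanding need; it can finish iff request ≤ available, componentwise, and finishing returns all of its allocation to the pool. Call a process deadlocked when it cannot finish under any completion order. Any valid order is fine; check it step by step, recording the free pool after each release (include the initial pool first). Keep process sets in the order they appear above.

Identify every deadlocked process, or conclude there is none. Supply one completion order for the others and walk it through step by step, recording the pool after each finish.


The deadlocked set is empty.
Key observation: P6 can run right away; the returned allocation unlocks the remaining processes in turn.
A valid finishing order for the others: P6, P0, P5, P1, P4, P8. Verifying each step:
  pool = (1, 3, 3)
  P6 needs (0, 3, 1) <= (1, 3, 3) -> finishes; pool += (3, 1, 0) = (4, 4, 3)
  P0 needs (4, 2, 1) <= (4, 4, 3) -> finishes; pool += (2, 0, 2) = (6, 4, 5)
  P5 needs (3, 3, 5) <= (6, 4, 5) -> finishes; pool += (2, 0, 0) = (8, 4, 5)
  P1 needs (6, 4, 4) <= (8, 4, 5) -> finishes; pool += (0, 1, 0) = (8, 5, 5)
  P4 needs (2, 5, 3) <= (8, 5, 5) -> finishes; pool += (1, 1, 0) = (9, 6, 5)
  P8 needs (2, 5, 1) <= (9, 6, 5) -> finishes; pool += (0, 3, 2) = (9, 9, 7)


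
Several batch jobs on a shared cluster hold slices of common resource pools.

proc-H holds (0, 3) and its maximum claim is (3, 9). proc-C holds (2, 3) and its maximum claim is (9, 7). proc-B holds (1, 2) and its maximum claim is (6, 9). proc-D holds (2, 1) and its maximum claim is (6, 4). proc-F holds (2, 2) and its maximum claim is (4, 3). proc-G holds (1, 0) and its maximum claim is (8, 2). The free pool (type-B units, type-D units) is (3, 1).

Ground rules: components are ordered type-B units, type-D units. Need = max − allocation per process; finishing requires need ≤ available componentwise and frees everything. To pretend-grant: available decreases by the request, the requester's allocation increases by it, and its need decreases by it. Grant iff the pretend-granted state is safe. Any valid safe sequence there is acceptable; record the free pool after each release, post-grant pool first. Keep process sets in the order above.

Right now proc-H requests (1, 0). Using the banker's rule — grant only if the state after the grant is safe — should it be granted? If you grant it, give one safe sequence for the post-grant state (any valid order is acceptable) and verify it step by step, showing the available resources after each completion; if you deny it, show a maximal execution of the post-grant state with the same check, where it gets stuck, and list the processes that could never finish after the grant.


DENY: after the grant no complete ordering would exist.
Key observation: after proc-F, proc-D the pool peaks at (6, 4), and each blocked process is short somewhere: proc-H on type-D units; proc-C on type-B units; proc-B on type-D units; proc-G on type-B units.
On the post-grant state, proc-F, proc-D is a maximal run — nothing extends it. Walking it through:
  pool = (2, 1)
  proc-F needs (2, 1) <= (2, 1) -> finishes; pool += (2, 2) = (4, 3)
  proc-D needs (4, 3) <= (4, 3) -> finishes; pool += (2, 1) = (6, 4)
  proc-H cannot run: need (2, 6) vs free (6, 4) (insufficient type-D units)
  proc-C cannot run: need (7, 4) vs free (6, 4) (insufficient type-B units)
  proc-B cannot run: need (5, 7) vs free (6, 4) (insufficient type-D units)
  proc-G cannot run: need (7, 2) vs free (6, 4) (insufficient type-B units)
Had the request been granted, proc-H, proc-C, proc-B and proc-G could never finish.


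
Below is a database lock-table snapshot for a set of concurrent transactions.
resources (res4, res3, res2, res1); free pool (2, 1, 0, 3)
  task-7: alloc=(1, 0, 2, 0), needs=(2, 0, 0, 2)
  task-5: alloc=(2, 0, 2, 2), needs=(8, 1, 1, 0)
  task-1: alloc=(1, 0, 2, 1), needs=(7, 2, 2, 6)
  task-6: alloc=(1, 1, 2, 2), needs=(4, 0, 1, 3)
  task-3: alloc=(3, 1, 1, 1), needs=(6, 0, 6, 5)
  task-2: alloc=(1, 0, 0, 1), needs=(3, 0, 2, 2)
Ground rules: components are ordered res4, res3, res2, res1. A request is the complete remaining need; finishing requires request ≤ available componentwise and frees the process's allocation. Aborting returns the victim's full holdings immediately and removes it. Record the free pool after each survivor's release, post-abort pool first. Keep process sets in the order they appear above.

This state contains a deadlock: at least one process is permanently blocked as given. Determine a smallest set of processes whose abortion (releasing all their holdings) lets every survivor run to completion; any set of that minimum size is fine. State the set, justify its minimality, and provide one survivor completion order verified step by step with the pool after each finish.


Abort task-3.
Key observation: task-5 could never have finished before the abort; with (3, 1, 1, 1) returned by task-3, it fits at step 4.
Why nothing smaller works: aborting no one leaves the state deadlocked as given.
Survivors finish in the order: task-7, task-2, task-6, task-5, task-1. Check, step by step (pool after the aborts first):
  pool = (5, 2, 1, 4)
  task-7: need (2, 0, 0, 2) fits (5, 2, 1, 4); releases (1, 0, 2, 0), pool now (6, 2, 3, 4)
  task-2: need (3, 0, 2, 2) fits (6, 2, 3, 4); releases (1, 0, 0, 1), pool now (7, 2, 3, 5)
  task-6: need (4, 0, 1, 3) fits (7, 2, 3, 5); releases (1, 1, 2, 2), pool now (8, 3, 5, 7)
  task-5: need (8, 1, 1, 0) fits (8, 3, 5, 7); releases (2, 0, 2, 2), pool now (10, 3, 7, 9)
  task-1: need (7, 2, 2, 6) fits (10, 3, 7, 9); releases (1, 0, 2, 1), pool now (11, 3, 9, 10)


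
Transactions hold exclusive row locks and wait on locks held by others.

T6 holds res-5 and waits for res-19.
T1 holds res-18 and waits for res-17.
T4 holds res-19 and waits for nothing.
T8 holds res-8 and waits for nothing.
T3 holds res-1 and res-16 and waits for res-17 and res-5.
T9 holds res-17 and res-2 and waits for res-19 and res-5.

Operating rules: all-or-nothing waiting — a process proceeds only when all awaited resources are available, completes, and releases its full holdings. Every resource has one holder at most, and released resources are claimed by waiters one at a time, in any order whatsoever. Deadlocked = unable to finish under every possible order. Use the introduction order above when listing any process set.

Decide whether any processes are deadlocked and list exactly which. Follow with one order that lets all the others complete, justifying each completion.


Nothing here is deadlocked.
Key observation: the wait graph is acyclic; completion cascades from the unblocked processes through everyone else.
A valid finishing order for the others: T4, T6, T8, T9, T3, T1.
Verifying each step:
  run T4 (it waits on nothing); releases res-19
  T6 waits on res-19 — all released -> runs and releases res-5
  run T8 (it waits on nothing); releases res-8
  T9 waits on res-19 and res-5 — all released -> runs and releases res-17 and res-2
  T3 waits on res-17 and res-5 — all released -> runs and releases res-1 and res-16
  T1 waits on res-17 — all released -> runs and releases res-18


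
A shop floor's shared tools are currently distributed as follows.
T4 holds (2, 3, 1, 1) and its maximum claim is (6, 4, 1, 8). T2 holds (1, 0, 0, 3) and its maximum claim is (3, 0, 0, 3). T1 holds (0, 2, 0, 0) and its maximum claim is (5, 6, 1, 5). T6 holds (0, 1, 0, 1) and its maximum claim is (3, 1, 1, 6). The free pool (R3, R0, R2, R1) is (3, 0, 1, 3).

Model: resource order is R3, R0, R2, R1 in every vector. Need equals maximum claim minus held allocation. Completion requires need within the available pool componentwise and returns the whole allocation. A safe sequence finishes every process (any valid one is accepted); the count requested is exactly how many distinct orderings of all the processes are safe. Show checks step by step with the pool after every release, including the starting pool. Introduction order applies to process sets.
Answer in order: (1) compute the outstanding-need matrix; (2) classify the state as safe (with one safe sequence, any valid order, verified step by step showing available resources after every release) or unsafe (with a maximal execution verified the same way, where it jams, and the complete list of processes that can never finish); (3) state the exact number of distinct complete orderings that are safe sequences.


(1) Remaining need (order R3, R0, R2, R1):
  T4: (4, 1, 0, 7)
  T2: (2, 0, 0, 0)
  T1: (5, 4, 1, 5)
  T6: (3, 0, 1, 5)
(2) SAFE. One safe sequence: T2, T6, T4, T1.
Key observation: T6 is the earliest step where a requested resource binds exactly: need (3, 0, 1, 5), pool (4, 0, 1, 6) at its turn.
Verifying each step:
  pool = (3, 0, 1, 3)
  T2: need (2, 0, 0, 0) fits (3, 0, 1, 3); releases (1, 0, 0, 3), pool now (4, 0, 1, 6)
  T6: need (3, 0, 1, 5) fits (4, 0, 1, 6); releases (0, 1, 0, 1), pool now (4, 1, 1, 7)
  T4: need (4, 1, 0, 7) fits (4, 1, 1, 7); releases (2, 3, 1, 1), pool now (6, 4, 2, 8)
  T1: need (5, 4, 1, 5) fits (6, 4, 2, 8); releases (0, 2, 0, 0), pool now (6, 6, 2, 8)
(3) Precisely 1 of the possible complete orderings is a safe sequence.
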